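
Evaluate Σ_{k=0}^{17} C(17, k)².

Σ C(17,k)² is the coefficient of x^17 in (1+x)^17(1+x)^17 = (1+x)^34, i.e. C(34,17) = 2333606220.

2333606220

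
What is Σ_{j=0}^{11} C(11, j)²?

705432

Σ C(11,j)² is the coefficient of x^11 in (1+x)^11(1+x)^11 = (1+x)^22, i.e. C(22,11) = 705432.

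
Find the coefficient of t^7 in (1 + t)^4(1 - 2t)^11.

Coefficient of t^7 = Σ_{j} C(4,j)·1^j·C(11,7-j)·(-2)^(7-j) for j from 0 to 4.
= (-42240) + 118272 + (-88704) + 21120 + (-1320) = 7128.

7128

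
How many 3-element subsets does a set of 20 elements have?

1140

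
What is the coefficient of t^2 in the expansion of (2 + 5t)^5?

2000

The general term is C(5,j)·(2)^j·(5t)^(5-j); the t^2 term has j = 3.
C(5,3) = 10.
Coefficient = C(5,3) · 2^3 · 5^2 = 10 · 8 · 25 = 2000.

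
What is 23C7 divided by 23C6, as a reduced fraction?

C(n,k+1)/C(n,k) = (n−k)/(k+1) = (23−6)/(6+1) = 17/7.

17/7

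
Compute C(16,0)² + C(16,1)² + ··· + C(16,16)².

601080390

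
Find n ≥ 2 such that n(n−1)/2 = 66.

n(n−1)/2 = 66 ⇒ n(n−1) = 132. Since 12·11 = 132, n = 12.

12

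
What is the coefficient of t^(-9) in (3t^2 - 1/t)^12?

-36

General term: C(12,j)·(3t^2)^j·(-1/t)^(12-j), with t-exponent 2j − 1(12−j) = 3j − 12.
Set 3j − 12 = -9: j = 1.
C(12,1) = 12; 3^1 = 3; (-1)^11 = -1.
Coefficient = 12 · 3 · (-1) = -36.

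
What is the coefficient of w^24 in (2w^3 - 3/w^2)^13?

-7907328

General term: C(13,j)·(2w^3)^j·(-3/w^2)^(13-j), with w-exponent 3j − 2(13−j) = 5j − 26.
Set 5j − 26 = 24: j = 10.
C(13,10) = 286; 2^10 = 1024; (-3)^3 = -27.
Coefficient = 286 · 1024 · (-27) = -7907328.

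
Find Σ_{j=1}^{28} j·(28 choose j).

Differentiating (1+x)^28 and setting x=1: Σ j·C(28,j) = 28·2^27 = 3758096384.

3758096384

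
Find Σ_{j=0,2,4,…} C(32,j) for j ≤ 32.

2147483648

Half of (1+1)^32 + (1−1)^32 gives the even-index sum: 2^31 = 2147483648.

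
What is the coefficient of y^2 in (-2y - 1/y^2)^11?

-42240

General term: C(11,j)·(-2y)^j·(-1/y^2)^(11-j), with y-exponent 1j − 2(11−j) = 3j − 22.
Set 3j − 22 = 2: j = 8.
C(11,8) = 165; (-2)^8 = 256; (-1)^3 = -1.
Coefficient = 165 · 256 · (-1) = -42240.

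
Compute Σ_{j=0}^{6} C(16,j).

14893

1 + 16 + 120 + 560 + 1820 + 4368 + 8008 = 14893.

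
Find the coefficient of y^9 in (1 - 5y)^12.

-429687500

The general term is C(12,j)·(1)^j·(-5y)^(12-j); the y^9 term has j = 3.
C(12,3) = 220.
Coefficient = C(12,3) · (-5)^9 = 220 · (-1953125) = -429687500.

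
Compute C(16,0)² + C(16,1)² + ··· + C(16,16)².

Σ C(16,i)² is the coefficient of x^16 in (1+x)^16(1+x)^16 = (1+x)^32, i.e. C(32,16) = 601080390.

601080390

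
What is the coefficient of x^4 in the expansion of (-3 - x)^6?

The general term is C(6,j)·(-3)^j·(-x)^(6-j); the x^4 term has j = 2.
C(6,2) = 15.
Coefficient = C(6,2) · (-3)^2 = 15 · 9 = 135.

135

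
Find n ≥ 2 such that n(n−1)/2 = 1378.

53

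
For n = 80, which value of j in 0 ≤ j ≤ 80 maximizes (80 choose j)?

C(80,j) is maximized at j = 80/2 = 40.

40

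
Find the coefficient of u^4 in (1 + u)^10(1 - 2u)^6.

110

Coefficient of u^4 = Σ_{j} C(10,j)·1^j·C(6,4-j)·(-2)^(4-j) for j from 0 to 4.
= 240 + (-1600) + 2700 + (-1440) + 210 = 110.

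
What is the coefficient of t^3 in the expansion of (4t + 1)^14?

23296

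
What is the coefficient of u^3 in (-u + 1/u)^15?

General term: C(15,j)·(-u)^j·(1/u)^(15-j), with u-exponent 1j − 1(15−j) = 2j − 15.
Set 2j − 15 = 3: j = 9.
C(15,9) = 5005; (-1)^9 = -1; 1^6 = 1.
Coefficient = 5005 · (-1) · 1 = -5005.

-5005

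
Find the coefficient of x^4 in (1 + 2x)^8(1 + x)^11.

Coefficient of x^4 = Σ_{j} C(8,j)·2^j·C(11,4-j)·1^(4-j) for j from 0 to 4.
= 330 + 2640 + 6160 + 4928 + 1120 = 15178.

15178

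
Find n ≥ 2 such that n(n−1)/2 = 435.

n(n−1)/2 = 435 ⇒ n(n−1) = 870. Since 30·29 = 870, n = 30.

30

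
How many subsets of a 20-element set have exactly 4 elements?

Choose the 4 positions: C(20,4) = 4845.

4845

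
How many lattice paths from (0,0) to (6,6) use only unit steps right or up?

924

Each path is a sequence of 12 steps with 6 rights: C(12,6) = 924.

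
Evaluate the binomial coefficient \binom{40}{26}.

23206929840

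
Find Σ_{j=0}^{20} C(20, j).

1048576

The entries of row 20 sum to 2^20 = 1048576.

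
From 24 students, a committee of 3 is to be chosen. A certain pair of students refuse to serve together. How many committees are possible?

All 3-subsets: C(24,3) = 2024. Those containing both fixed elements: C(22,1) = 22.
2024 − 22 = 2002.

2002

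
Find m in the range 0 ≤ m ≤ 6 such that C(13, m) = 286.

C(13,m) increases on 0 ≤ m ≤ 6. C(13,2) = 78 and C(13,3) = 286, so m = 3.

3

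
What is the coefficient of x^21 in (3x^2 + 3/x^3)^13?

20726199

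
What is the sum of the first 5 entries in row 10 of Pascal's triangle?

386

1 + 10 + 45 + 120 + 210 = 386.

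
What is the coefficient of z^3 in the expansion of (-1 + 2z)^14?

-2912

The general term is C(14,j)·(-1)^j·(2z)^(14-j); the z^3 term has j = 11.
C(14,11) = 364.
Coefficient = C(14,11) · (-1)^11 · 2^3 = 364 · (-1) · 8 = -2912.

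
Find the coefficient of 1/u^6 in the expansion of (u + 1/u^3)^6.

20

General term: C(6,j)·(u)^j·(1/u^3)^(6-j), with u-exponent 1j − 3(6−j) = 4j − 18.
Set 4j − 18 = -6: j = 3.
C(6,3) = 20; 1^3 = 1; 1^3 = 1.
Coefficient = 20 · 1 · 1 = 20.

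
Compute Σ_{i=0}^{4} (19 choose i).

5036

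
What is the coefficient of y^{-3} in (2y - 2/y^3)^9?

General term: C(9,j)·(2y)^j·(-2/y^3)^(9-j), with y-exponent 1j − 3(9−j) = 4j − 27.
Set 4j − 27 = -3: j = 6.
C(9,6) = 84; 2^6 = 64; (-2)^3 = -8.
Coefficient = 84 · 64 · (-8) = -43008.

-43008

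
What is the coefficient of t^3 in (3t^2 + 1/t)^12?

192456

General term: C(12,j)·(3t^2)^j·(1/t)^(12-j), with t-exponent 2j − 1(12−j) = 3j − 12.
Set 3j − 12 = 3: j = 5.
C(12,5) = 792; 3^5 = 243; 1^7 = 1.
Coefficient = 792 · 243 · 1 = 192456.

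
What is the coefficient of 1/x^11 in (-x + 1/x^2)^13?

General term: C(13,j)·(-x)^j·(1/x^2)^(13-j), with x-exponent 1j − 2(13−j) = 3j − 26.
Set 3j − 26 = -11: j = 5.
C(13,5) = 1287; (-1)^5 = -1; 1^8 = 1.
Coefficient = 1287 · (-1) · 1 = -1287.

-1287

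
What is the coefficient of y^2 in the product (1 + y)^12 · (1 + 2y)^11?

550

Coefficient of y^2 = Σ_{j} C(12,j)·1^j·C(11,2-j)·2^(2-j) for j from 0 to 2.
= 220 + 264 + 66 = 550.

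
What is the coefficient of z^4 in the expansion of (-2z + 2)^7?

The general term is C(7,j)·(-2z)^j·(2)^(7-j); the z^4 term has j = 4.
C(7,4) = 35.
Coefficient = C(7,4) · (-2)^4 · 2^3 = 35 · 16 · 8 = 4480.

4480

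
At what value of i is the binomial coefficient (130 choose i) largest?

65

C(130,i) is maximized at i = 130/2 = 65.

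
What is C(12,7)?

792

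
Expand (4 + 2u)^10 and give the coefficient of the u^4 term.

13762560

The general term is C(10,j)·(4)^j·(2u)^(10-j); the u^4 term has j = 6.
C(10,6) = 210.
Coefficient = C(10,6) · 4^6 · 2^4 = 210 · 4096 · 16 = 13762560.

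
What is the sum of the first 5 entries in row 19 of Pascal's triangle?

5036

1 + 19 + 171 + 969 + 3876 = 5036.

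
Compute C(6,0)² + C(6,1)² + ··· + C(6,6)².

Σ C(6,j)² is the coefficient of x^6 in (1+x)^6(1+x)^6 = (1+x)^12, i.e. C(12,6) = 924.

924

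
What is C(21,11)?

C(21,11) = C(21,10) by symmetry.
C(21,10) = (21·20·19·18·17·16·15·14·13·12) / 10! = 1279935820800 / 3628800 = 352716.

352716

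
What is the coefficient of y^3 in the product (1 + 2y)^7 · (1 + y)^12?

Coefficient of y^3 = Σ_{j} C(7,j)·2^j·C(12,3-j)·1^(3-j) for j from 0 to 3.
= 220 + 924 + 1008 + 280 = 2432.

2432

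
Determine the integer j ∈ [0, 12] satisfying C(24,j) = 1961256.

10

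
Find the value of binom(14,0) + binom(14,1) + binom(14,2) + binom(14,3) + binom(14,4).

1 + 14 + 91 + 364 + 1001 = 1471.

1471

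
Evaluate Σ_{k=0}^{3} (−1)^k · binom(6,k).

-10

The partial alternating sum Σ_{k=0}^{3} (−1)^k C(6,k) = (−1)^3 C(5,3) = -10.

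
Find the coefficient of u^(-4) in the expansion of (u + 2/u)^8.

General term: C(8,j)·(u)^j·(2/u)^(8-j), with u-exponent 1j − 1(8−j) = 2j − 8.
Set 2j − 8 = -4: j = 2.
C(8,2) = 28; 1^2 = 1; 2^6 = 64.
Coefficient = 28 · 1 · 64 = 1792.

1792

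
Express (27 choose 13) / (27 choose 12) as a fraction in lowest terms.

15/13

C(n,k+1)/C(n,k) = (n−k)/(k+1) = (27−12)/(12+1) = 15/13.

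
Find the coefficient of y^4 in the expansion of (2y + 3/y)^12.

10264320

General term: C(12,j)·(2y)^j·(3/y)^(12-j), with y-exponent 1j − 1(12−j) = 2j − 12.
Set 2j − 12 = 4: j = 8.
C(12,8) = 495; 2^8 = 256; 3^4 = 81.
Coefficient = 495 · 256 · 81 = 10264320.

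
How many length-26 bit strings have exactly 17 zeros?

Choose the 17 positions: C(26,17) = 3124550.

3124550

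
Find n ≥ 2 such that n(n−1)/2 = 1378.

n(n−1)/2 = 1378 ⇒ n(n−1) = 2756. Since 53·52 = 2756, n = 53.

53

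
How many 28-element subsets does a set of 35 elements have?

6724520

C(35,28) = C(35,7) by symmetry.
C(35,7) = (35·34·33·32·31·30·29) / 7! = 33891580800 / 5040 = 6724520.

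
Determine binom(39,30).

211915132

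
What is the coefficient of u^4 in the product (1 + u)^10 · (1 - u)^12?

Coefficient of u^4 = Σ_{j} C(10,j)·1^j·C(12,4-j)·(-1)^(4-j) for j from 0 to 4.
= 495 + (-2200) + 2970 + (-1440) + 210 = 35.

35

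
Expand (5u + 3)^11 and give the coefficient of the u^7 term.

The general term is C(11,j)·(5u)^j·(3)^(11-j); the u^7 term has j = 7.
C(11,7) = 330.
Coefficient = C(11,7) · 5^7 · 3^4 = 330 · 78125 · 81 = 2088281250.

2088281250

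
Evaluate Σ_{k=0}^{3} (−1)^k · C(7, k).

The partial alternating sum Σ_{k=0}^{3} (−1)^k C(7,k) = (−1)^3 C(6,3) = -20.

-20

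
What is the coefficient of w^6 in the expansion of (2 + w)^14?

The general term is C(14,j)·(2)^j·(w)^(14-j); the w^6 term has j = 8.
C(14,8) = 3003.
Coefficient = C(14,8) · 2^8 = 3003 · 256 = 768768.

768768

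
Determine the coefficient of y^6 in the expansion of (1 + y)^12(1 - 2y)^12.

3124

Coefficient of y^6 = Σ_{j} C(12,j)·1^j·C(12,6-j)·(-2)^(6-j) for j from 0 to 6.
= 59136 + (-304128) + 522720 + (-387200) + 130680 + (-19008) + 924 = 3124.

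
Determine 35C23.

C(35,23) = C(35,12) by symmetry.
C(35,12) = (35·34·33·32·31·30·29·28·27·26·25·24) / 12! = 399703747322880000 / 479001600 = 834451800.

834451800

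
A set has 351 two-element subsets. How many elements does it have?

27

n(n−1)/2 = 351 ⇒ n(n−1) = 702. Since 27·26 = 702, n = 27.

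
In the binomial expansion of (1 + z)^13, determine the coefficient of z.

The general term is C(13,j)·(1)^j·(z)^(13-j); the z^1 term has j = 12.
C(13,12) = 13.
Coefficient = C(13,12) = 13.

13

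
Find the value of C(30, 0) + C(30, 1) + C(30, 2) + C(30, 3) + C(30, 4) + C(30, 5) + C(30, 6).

768212

1 + 30 + 435 + 4060 + 27405 + 142506 + 593775 = 768212.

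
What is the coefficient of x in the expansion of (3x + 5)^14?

51269531250

The general term is C(14,j)·(3x)^j·(5)^(14-j); the x^1 term has j = 1.
C(14,1) = 14.
Coefficient = C(14,1) · 3^1 · 5^13 = 14 · 3 · 1220703125 = 51269531250.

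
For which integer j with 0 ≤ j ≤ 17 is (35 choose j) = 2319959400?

14

C(35,j) increases on 0 ≤ j ≤ 17. C(35,13) = 1476337800 and C(35,14) = 2319959400, so j = 14.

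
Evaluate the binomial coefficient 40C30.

847660528

C(40,30) = C(40,10) by symmetry.
C(40,10) = (40·39·38·37·36·35·34·33·32·31) / 10! = 3075990524006400 / 3628800 = 847660528.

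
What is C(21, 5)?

20349

C(21,5) = (21·20·19·18·17) / 5! = 2441880 / 120 = 20349.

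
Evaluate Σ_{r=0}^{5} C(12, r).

1 + 12 + 66 + 220 + 495 + 792 = 1586.

1586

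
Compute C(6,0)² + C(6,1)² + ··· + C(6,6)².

By Vandermonde's identity, Σ C(6,k)² = C(12,6) = 924.

924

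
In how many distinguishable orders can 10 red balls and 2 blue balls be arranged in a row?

66

Choose positions for the red balls: C(12,10) = 66.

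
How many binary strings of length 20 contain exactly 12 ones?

125970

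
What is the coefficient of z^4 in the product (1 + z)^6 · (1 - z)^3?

-6

Coefficient of z^4 = Σ_{j} C(6,j)·1^j·C(3,4-j)·(-1)^(4-j) for j from 1 to 4.
= (-6) + 45 + (-60) + 15 = -6.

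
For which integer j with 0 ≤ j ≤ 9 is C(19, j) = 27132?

C(19,j) increases on 0 ≤ j ≤ 9. C(19,5) = 11628 and C(19,6) = 27132, so j = 6.

6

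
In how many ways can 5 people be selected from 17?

This is C(17,5) = 6188.

6188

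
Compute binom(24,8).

C(24,8) = (24·23·22·21·20·19·18·17) / 8! = 29654190720 / 40320 = 735471.

735471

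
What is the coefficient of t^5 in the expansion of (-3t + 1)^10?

-61236

The general term is C(10,j)·(-3t)^j·(1)^(10-j); the t^5 term has j = 5.
C(10,5) = 252.
Coefficient = C(10,5) · (-3)^5 = 252 · (-243) = -61236.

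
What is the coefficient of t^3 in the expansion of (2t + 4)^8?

The general term is C(8,j)·(2t)^j·(4)^(8-j); the t^3 term has j = 3.
C(8,3) = 56.
Coefficient = C(8,3) · 2^3 · 4^5 = 56 · 8 · 1024 = 458752.

458752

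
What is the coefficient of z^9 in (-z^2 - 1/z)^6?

6

General term: C(6,j)·(-z^2)^j·(-1/z)^(6-j), with z-exponent 2j − 1(6−j) = 3j − 6.
Set 3j − 6 = 9: j = 5.
C(6,5) = 6; (-1)^5 = -1; (-1)^1 = -1.
Coefficient = 6 · (-1) · (-1) = 6.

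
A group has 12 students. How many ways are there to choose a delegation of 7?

792

This is C(12,7) = 792.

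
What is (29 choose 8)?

C(29,8) = (29·28·27·26·25·24·23·22) / 8! = 173059286400 / 40320 = 4292145.

4292145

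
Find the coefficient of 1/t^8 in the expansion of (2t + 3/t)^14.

515852064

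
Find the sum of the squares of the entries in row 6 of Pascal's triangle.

By Vandermonde's identity, Σ C(6,r)² = C(12,6) = 924.

924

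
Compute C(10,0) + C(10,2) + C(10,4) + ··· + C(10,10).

Half of (1+1)^10 + (1−1)^10 gives the even-index sum: 2^9 = 512.

512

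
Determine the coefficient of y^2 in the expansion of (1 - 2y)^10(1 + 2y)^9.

Coefficient of y^2 = Σ_{j} C(10,j)·(-2)^j·C(9,2-j)·2^(2-j) for j from 0 to 2.
= 144 + (-360) + 180 = -36.

-36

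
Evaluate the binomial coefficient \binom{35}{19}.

C(35,19) = C(35,16) by symmetry.
C(35,16) = (35·34·33·32·31·30·29·28·27·26·25·24·23·22·21·20) / 16! = 84945040381058457600000 / 20922789888000 = 4059928950.

4059928950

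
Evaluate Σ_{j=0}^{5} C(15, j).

4944

1 + 15 + 105 + 455 + 1365 + 3003 = 4944.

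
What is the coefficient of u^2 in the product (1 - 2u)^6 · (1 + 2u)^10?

0

Coefficient of u^2 = Σ_{j} C(6,j)·(-2)^j·C(10,2-j)·2^(2-j) for j from 0 to 2.
= 180 + (-240) + 60 = 0.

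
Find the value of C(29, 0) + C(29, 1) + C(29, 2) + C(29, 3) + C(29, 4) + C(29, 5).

146596

1 + 29 + 406 + 3654 + 23751 + 118755 = 146596.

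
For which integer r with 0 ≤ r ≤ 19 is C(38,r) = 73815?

C(38,r) increases on 0 ≤ r ≤ 19. C(38,3) = 8436 and C(38,4) = 73815, so r = 4.

4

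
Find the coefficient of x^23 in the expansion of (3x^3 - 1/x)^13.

14073345

General term: C(13,j)·(3x^3)^j·(-1/x)^(13-j), with x-exponent 3j − 1(13−j) = 4j − 13.
Set 4j − 13 = 23: j = 9.
C(13,9) = 715; 3^9 = 19683; (-1)^4 = 1.
Coefficient = 715 · 19683 · 1 = 14073345.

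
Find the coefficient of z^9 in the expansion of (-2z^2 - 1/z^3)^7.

General term: C(7,j)·(-2z^2)^j·(-1/z^3)^(7-j), with z-exponent 2j − 3(7−j) = 5j − 21.
Set 5j − 21 = 9: j = 6.
C(7,6) = 7; (-2)^6 = 64; (-1)^1 = -1.
Coefficient = 7 · 64 · (-1) = -448.

-448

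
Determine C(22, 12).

C(22,12) = C(22,10) by symmetry.
C(22,10) = (22·21·20·19·18·17·16·15·14·13) / 10! = 2346549004800 / 3628800 = 646646.

646646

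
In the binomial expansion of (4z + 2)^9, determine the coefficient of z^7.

The general term is C(9,j)·(4z)^j·(2)^(9-j); the z^7 term has j = 7.
C(9,7) = 36.
Coefficient = C(9,7) · 4^7 · 2^2 = 36 · 16384 · 4 = 2359296.

2359296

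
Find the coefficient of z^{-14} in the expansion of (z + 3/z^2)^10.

General term: C(10,j)·(z)^j·(3/z^2)^(10-j), with z-exponent 1j − 2(10−j) = 3j − 20.
Set 3j − 20 = -14: j = 2.
C(10,2) = 45; 1^2 = 1; 3^8 = 6561.
Coefficient = 45 · 1 · 6561 = 295245.

295245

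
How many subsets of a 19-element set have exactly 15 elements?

3876

Choose the 15 positions: C(19,15) = 3876.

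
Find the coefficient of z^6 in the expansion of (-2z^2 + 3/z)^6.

General term: C(6,j)·(-2z^2)^j·(3/z)^(6-j), with z-exponent 2j − 1(6−j) = 3j − 6.
Set 3j − 6 = 6: j = 4.
C(6,4) = 15; (-2)^4 = 16; 3^2 = 9.
Coefficient = 15 · 16 · 9 = 2160.

2160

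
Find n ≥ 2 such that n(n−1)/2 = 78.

n(n−1)/2 = 78 ⇒ n(n−1) = 156. Since 13·12 = 156, n = 13.

13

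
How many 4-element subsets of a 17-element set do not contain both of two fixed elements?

2275

All 4-subsets: C(17,4) = 2380. Those containing both fixed elements: C(15,2) = 105.
2380 − 105 = 2275.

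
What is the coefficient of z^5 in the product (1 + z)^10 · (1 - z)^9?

36

Coefficient of z^5 = Σ_{j} C(10,j)·1^j·C(9,5-j)·(-1)^(5-j) for j from 0 to 5.
= (-126) + 1260 + (-3780) + 4320 + (-1890) + 252 = 36.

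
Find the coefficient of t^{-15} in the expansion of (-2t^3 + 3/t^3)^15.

General term: C(15,j)·(-2t^3)^j·(3/t^3)^(15-j), with t-exponent 3j − 3(15−j) = 6j − 45.
Set 6j − 45 = -15: j = 5.
C(15,5) = 3003; (-2)^5 = -32; 3^10 = 59049.
Coefficient = 3003 · (-32) · 59049 = -5674372704.

-5674372704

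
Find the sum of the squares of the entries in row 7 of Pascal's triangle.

By Vandermonde's identity, Σ C(7,j)² = C(14,7) = 3432.

3432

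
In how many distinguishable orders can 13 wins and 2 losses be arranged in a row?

Choose positions for the wins: C(15,13) = 105.

105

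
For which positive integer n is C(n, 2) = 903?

43

n(n−1)/2 = 903 ⇒ n(n−1) = 1806. Since 43·42 = 1806, n = 43.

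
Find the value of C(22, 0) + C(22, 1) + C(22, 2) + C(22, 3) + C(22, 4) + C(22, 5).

1 + 22 + 231 + 1540 + 7315 + 26334 = 35443.

35443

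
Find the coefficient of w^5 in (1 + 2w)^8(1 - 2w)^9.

-896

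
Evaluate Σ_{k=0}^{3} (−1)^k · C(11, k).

-120

The partial alternating sum Σ_{k=0}^{3} (−1)^k C(11,k) = (−1)^3 C(10,3) = -120.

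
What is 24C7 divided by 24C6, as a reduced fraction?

18/7

C(n,k+1)/C(n,k) = (n−k)/(k+1) = (24−6)/(6+1) = 18/7.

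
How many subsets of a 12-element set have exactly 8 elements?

495

Choose the 8 positions: C(12,8) = 495.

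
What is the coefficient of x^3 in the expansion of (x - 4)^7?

8960

The general term is C(7,j)·(x)^j·(-4)^(7-j); the x^3 term has j = 3.
C(7,3) = 35.
Coefficient = C(7,3) · (-4)^4 = 35 · 256 = 8960.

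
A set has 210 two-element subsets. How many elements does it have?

21

n(n−1)/2 = 210 ⇒ n(n−1) = 420. Since 21·20 = 420, n = 21.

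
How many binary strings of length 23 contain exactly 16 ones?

Choose the 16 positions: C(23,16) = 245157.

245157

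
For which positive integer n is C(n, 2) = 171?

n(n−1)/2 = 171 ⇒ n(n−1) = 342. Since 19·18 = 342, n = 19.

19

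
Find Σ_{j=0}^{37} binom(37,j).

137438953472

The entries of row 37 sum to 2^37 = 137438953472.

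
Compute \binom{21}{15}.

54264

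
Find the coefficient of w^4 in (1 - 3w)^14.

81081

The general term is C(14,j)·(1)^j·(-3w)^(14-j); the w^4 term has j = 10.
C(14,10) = 1001.
Coefficient = C(14,10) · (-3)^4 = 1001 · 81 = 81081.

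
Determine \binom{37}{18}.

C(37,18) = (37·36·35·34·33·32·31·30·29·28·27·26·25·24·23·22·21·20) / 18! = 113146793787569865523200000 / 6402373705728000 = 17672631900.

17672631900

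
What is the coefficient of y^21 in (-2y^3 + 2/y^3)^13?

General term: C(13,j)·(-2y^3)^j·(2/y^3)^(13-j), with y-exponent 3j − 3(13−j) = 6j − 39.
Set 6j − 39 = 21: j = 10.
C(13,10) = 286; (-2)^10 = 1024; 2^3 = 8.
Coefficient = 286 · 1024 · 8 = 2342912.

2342912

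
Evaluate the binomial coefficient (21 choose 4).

C(21,4) = (21·20·19·18) / 4! = 143640 / 24 = 5985.

5985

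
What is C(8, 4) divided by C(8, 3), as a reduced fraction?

5/4

C(n,k+1)/C(n,k) = (n−k)/(k+1) = (8−3)/(3+1) = 5/4.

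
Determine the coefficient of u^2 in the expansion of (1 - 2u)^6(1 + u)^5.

Coefficient of u^2 = Σ_{j} C(6,j)·(-2)^j·C(5,2-j)·1^(2-j) for j from 0 to 2.
= 10 + (-60) + 60 = 10.

10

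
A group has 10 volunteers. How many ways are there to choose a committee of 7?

120

This is C(10,7) = 120.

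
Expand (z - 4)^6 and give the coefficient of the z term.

The general term is C(6,j)·(z)^j·(-4)^(6-j); the z^1 term has j = 1.
C(6,1) = 6.
Coefficient = C(6,1) · (-4)^5 = 6 · (-1024) = -6144.

-6144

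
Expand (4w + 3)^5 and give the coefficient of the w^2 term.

The general term is C(5,j)·(4w)^j·(3)^(5-j); the w^2 term has j = 2.
C(5,2) = 10.
Coefficient = C(5,2) · 4^2 · 3^3 = 10 · 16 · 27 = 4320.

4320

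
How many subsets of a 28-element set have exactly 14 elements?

40116600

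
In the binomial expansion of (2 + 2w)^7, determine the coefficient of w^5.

2688

The general term is C(7,j)·(2)^j·(2w)^(7-j); the w^5 term has j = 2.
C(7,2) = 21.
Coefficient = C(7,2) · 2^2 · 2^5 = 21 · 4 · 32 = 2688.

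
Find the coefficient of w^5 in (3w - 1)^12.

The general term is C(12,j)·(3w)^j·(-1)^(12-j); the w^5 term has j = 5.
C(12,5) = 792.
Coefficient = C(12,5) · 3^5 · (-1)^7 = 792 · 243 · (-1) = -192456.

-192456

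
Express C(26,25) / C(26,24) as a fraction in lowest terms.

C(n,k+1)/C(n,k) = (n−k)/(k+1) = (26−24)/(24+1) = 2/25.

2/25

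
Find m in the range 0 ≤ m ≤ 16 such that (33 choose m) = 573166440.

13

C(33,m) increases on 0 ≤ m ≤ 16. C(33,12) = 354817320 and C(33,13) = 573166440, so m = 13.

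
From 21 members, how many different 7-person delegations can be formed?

This is C(21,7) = 116280.

116280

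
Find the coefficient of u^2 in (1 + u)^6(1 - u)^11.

4

Coefficient of u^2 = Σ_{j} C(6,j)·1^j·C(11,2-j)·(-1)^(2-j) for j from 0 to 2.
= 55 + (-66) + 15 = 4.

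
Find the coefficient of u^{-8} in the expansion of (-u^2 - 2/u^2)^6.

192

General term: C(6,j)·(-u^2)^j·(-2/u^2)^(6-j), with u-exponent 2j − 2(6−j) = 4j − 12.
Set 4j − 12 = -8: j = 1.
C(6,1) = 6; (-1)^1 = -1; (-2)^5 = -32.
Coefficient = 6 · (-1) · (-32) = 192.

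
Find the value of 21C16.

C(21,16) = C(21,5) by symmetry.
C(21,5) = (21·20·19·18·17) / 5! = 2441880 / 120 = 20349.

20349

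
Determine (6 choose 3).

C(6,3) = (6·5·4) / 3! = 120 / 6 = 20.

20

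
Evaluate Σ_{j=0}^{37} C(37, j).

137438953472

Setting x = 1 in (1+x)^37 gives Σ C(37,j) = 2^37 = 137438953472.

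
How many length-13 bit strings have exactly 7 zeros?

1716

Choose the 7 positions: C(13,7) = 1716.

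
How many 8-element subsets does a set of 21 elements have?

C(21,8) = (21·20·19·18·17·16·15·14) / 8! = 8204716800 / 40320 = 203490.

203490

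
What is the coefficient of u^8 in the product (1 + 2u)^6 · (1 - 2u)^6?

3840

Coefficient of u^8 = Σ_{j} C(6,j)·2^j·C(6,8-j)·(-2)^(8-j) for j from 2 to 6.
= 3840 + (-30720) + 57600 + (-30720) + 3840 = 3840.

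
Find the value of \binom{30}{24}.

593775

C(30,24) = C(30,6) by symmetry.
C(30,6) = (30·29·28·27·26·25) / 6! = 427518000 / 720 = 593775.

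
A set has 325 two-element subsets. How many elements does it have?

26

n(n−1)/2 = 325 ⇒ n(n−1) = 650. Since 26·25 = 650, n = 26.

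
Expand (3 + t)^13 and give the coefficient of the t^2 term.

13817466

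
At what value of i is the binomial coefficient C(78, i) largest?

C(78,i) is maximized at i = 78/2 = 39.

39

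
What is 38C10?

C(38,10) = (38·37·36·35·34·33·32·31·30·29) / 10! = 1715456253772800 / 3628800 = 472733756.

472733756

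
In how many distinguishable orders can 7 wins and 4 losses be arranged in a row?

330

Choose positions for the wins: C(11,7) = 330.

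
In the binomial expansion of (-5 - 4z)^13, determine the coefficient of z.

-12695312500

The general term is C(13,j)·(-5)^j·(-4z)^(13-j); the z^1 term has j = 12.
C(13,12) = 13.
Coefficient = C(13,12) · (-5)^12 · (-4)^1 = 13 · 244140625 · (-4) = -12695312500.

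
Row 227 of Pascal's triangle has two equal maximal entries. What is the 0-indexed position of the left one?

113

For odd n = 227, C(227,k) peaks at k = (n−1)/2 and (n+1)/2; the smaller is 113.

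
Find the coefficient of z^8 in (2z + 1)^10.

11520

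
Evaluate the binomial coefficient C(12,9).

220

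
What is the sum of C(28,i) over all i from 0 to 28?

Setting x = 1 in (1+x)^28 gives Σ C(28,i) = 2^28 = 268435456.

268435456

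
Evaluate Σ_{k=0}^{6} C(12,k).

2510

1 + 12 + 66 + 220 + 495 + 792 + 924 = 2510.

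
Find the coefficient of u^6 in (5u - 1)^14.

The general term is C(14,j)·(5u)^j·(-1)^(14-j); the u^6 term has j = 6.
C(14,6) = 3003.
Coefficient = C(14,6) · 5^6 = 3003 · 15625 = 46921875.

46921875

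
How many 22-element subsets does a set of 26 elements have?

14950

C(26,22) = C(26,4) by symmetry.
C(26,4) = (26·25·24·23) / 4! = 358800 / 24 = 14950.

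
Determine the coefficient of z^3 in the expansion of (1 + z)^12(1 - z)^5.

Coefficient of z^3 = Σ_{j} C(12,j)·1^j·C(5,3-j)·(-1)^(3-j) for j from 0 to 3.
= (-10) + 120 + (-330) + 220 = 0.

0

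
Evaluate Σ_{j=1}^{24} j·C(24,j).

201326592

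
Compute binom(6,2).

15

C(6,2) = (6·5) / 2! = 30 / 2 = 15.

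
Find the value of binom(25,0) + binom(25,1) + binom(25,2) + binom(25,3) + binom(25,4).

15276

1 + 25 + 300 + 2300 + 12650 = 15276.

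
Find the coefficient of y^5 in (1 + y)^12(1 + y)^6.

8568

(1 + y)^12(1 + y)^6 = (1 + y)^18, so the coefficient of y^5 is C(18,5)·1^5 = 8568·1 = 8568.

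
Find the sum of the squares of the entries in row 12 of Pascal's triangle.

2704156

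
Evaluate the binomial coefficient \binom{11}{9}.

C(11,9) = C(11,2) by symmetry.
C(11,2) = (11·10) / 2! = 110 / 2 = 55.

55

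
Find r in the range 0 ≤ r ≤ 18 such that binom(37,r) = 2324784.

6

C(37,r) increases on 0 ≤ r ≤ 18. C(37,5) = 435897 and C(37,6) = 2324784, so r = 6.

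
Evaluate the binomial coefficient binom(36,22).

C(36,22) = C(36,14) by symmetry.
C(36,14) = (36·35·34·33·32·31·30·29·28·27·26·25·24·23) / 14! = 330954702783344640000 / 87178291200 = 3796297200.

3796297200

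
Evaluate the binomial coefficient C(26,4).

C(26,4) = (26·25·24·23) / 4! = 358800 / 24 = 14950.

14950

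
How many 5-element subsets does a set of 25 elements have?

53130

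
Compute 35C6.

1623160

C(35,6) = (35·34·33·32·31·30) / 6! = 1168675200 / 720 = 1623160.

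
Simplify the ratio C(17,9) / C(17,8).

1

C(n,k+1)/C(n,k) = (n−k)/(k+1) = (17−8)/(8+1) = 9/9 = 1.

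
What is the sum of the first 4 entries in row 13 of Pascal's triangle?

1 + 13 + 78 + 286 = 378.

378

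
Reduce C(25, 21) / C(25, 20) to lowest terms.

5/21

C(n,k+1)/C(n,k) = (n−k)/(k+1) = (25−20)/(20+1) = 5/21.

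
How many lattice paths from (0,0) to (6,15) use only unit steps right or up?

54264

Each path is a sequence of 21 steps with 6 rights: C(21,6) = 54264.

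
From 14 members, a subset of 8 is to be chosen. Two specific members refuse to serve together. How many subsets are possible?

2079

All 8-subsets: C(14,8) = 3003. Those containing both fixed elements: C(12,6) = 924.
3003 − 924 = 2079.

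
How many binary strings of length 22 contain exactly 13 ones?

497420

Choose the 13 positions: C(22,13) = 497420.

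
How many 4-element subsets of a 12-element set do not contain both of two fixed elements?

All 4-subsets: C(12,4) = 495. Those containing both fixed elements: C(10,2) = 45.
495 − 45 = 450.

450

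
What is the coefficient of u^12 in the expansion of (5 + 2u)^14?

9318400

The general term is C(14,j)·(5)^j·(2u)^(14-j); the u^12 term has j = 2.
C(14,2) = 91.
Coefficient = C(14,2) · 5^2 · 2^12 = 91 · 25 · 4096 = 9318400.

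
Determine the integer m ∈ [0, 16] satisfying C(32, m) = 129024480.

C(32,m) increases on 0 ≤ m ≤ 16. C(32,10) = 64512240 and C(32,11) = 129024480, so m = 11.

11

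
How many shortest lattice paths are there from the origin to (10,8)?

43758

Each path is a sequence of 18 steps with 10 rights: C(18,10) = 43758.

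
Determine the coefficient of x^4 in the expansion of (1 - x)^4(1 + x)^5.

Coefficient of x^4 = Σ_{j} C(4,j)·(-1)^j·C(5,4-j)·1^(4-j) for j from 0 to 4.
= 5 + (-40) + 60 + (-20) + 1 = 6.

6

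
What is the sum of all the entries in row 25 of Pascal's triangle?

Setting x = 1 in (1+x)^25 gives Σ C(25,j) = 2^25 = 33554432.

33554432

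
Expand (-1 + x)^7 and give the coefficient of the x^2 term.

-21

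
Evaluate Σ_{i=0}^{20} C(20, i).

1048576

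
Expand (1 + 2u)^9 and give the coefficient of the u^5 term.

The general term is C(9,j)·(1)^j·(2u)^(9-j); the u^5 term has j = 4.
C(9,4) = 126.
Coefficient = C(9,4) · 2^5 = 126 · 32 = 4032.

4032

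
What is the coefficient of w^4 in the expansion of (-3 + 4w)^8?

1451520

The general term is C(8,j)·(-3)^j·(4w)^(8-j); the w^4 term has j = 4.
C(8,4) = 70.
Coefficient = C(8,4) · (-3)^4 · 4^4 = 70 · 81 · 256 = 1451520.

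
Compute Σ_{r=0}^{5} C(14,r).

3473

1 + 14 + 91 + 364 + 1001 + 2002 = 3473.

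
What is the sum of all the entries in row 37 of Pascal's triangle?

137438953472

The entries of row 37 sum to 2^37 = 137438953472.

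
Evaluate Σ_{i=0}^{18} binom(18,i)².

9075135300

Σ C(18,i)² is the coefficient of x^18 in (1+x)^18(1+x)^18 = (1+x)^36, i.e. C(36,18) = 9075135300.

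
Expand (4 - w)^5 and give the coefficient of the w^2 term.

640

The general term is C(5,j)·(4)^j·(-w)^(5-j); the w^2 term has j = 3.
C(5,3) = 10.
Coefficient = C(5,3) · 4^3 = 10 · 64 = 640.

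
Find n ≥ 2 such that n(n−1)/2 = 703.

n(n−1)/2 = 703 ⇒ n(n−1) = 1406. Since 38·37 = 1406, n = 38.

38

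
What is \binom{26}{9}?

3124550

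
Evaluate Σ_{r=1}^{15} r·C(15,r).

Since r·C(15,r) = 15·C(14,r−1), the sum is 15·2^14 = 15·16384 = 245760.

245760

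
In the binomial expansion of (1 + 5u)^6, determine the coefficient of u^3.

2500

The general term is C(6,j)·(1)^j·(5u)^(6-j); the u^3 term has j = 3.
C(6,3) = 20.
Coefficient = C(6,3) · 5^3 = 20 · 125 = 2500.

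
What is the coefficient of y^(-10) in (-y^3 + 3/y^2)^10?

General term: C(10,j)·(-y^3)^j·(3/y^2)^(10-j), with y-exponent 3j − 2(10−j) = 5j − 20.
Set 5j − 20 = -10: j = 2.
C(10,2) = 45; (-1)^2 = 1; 3^8 = 6561.
Coefficient = 45 · 1 · 6561 = 295245.

295245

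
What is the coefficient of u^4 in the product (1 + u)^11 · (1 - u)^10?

45

Coefficient of u^4 = Σ_{j} C(11,j)·1^j·C(10,4-j)·(-1)^(4-j) for j from 0 to 4.
= 210 + (-1320) + 2475 + (-1650) + 330 = 45.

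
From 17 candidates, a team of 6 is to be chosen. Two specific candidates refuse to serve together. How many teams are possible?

11011

All 6-subsets: C(17,6) = 12376. Those containing both fixed elements: C(15,4) = 1365.
12376 − 1365 = 11011.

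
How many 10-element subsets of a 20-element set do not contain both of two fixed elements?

All 10-subsets: C(20,10) = 184756. Those containing both fixed elements: C(18,8) = 43758.
184756 − 43758 = 140998.

140998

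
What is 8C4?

70

C(8,4) = (8·7·6·5) / 4! = 1680 / 24 = 70.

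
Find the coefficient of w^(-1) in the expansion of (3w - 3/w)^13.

General term: C(13,j)·(3w)^j·(-3/w)^(13-j), with w-exponent 1j − 1(13−j) = 2j − 13.
Set 2j − 13 = -1: j = 6.
C(13,6) = 1716; 3^6 = 729; (-3)^7 = -2187.
Coefficient = 1716 · 729 · (-2187) = -2735858268.

-2735858268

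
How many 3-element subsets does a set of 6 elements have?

C(6,3) = (6·5·4) / 3! = 120 / 6 = 20.

20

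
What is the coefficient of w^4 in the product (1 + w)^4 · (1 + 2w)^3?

129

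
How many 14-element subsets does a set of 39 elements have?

15084504396

C(39,14) = (39·38·37·36·35·34·33·32·31·30·29·28·27·26) / 14! = 1315041316842168115200 / 87178291200 = 15084504396.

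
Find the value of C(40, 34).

C(40,34) = C(40,6) by symmetry.
C(40,6) = (40·39·38·37·36·35) / 6! = 2763633600 / 720 = 3838380.

3838380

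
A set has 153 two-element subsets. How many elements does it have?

n(n−1)/2 = 153 ⇒ n(n−1) = 306. Since 18·17 = 306, n = 18.

18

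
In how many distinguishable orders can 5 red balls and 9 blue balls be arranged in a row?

Choose positions for the red balls: C(14,5) = 2002.

2002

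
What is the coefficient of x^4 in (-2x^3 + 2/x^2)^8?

17920

General term: C(8,j)·(-2x^3)^j·(2/x^2)^(8-j), with x-exponent 3j − 2(8−j) = 5j − 16.
Set 5j − 16 = 4: j = 4.
C(8,4) = 70; (-2)^4 = 16; 2^4 = 16.
Coefficient = 70 · 16 · 16 = 17920.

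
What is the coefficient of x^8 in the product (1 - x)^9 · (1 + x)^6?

-45

Coefficient of x^8 = Σ_{j} C(9,j)·(-1)^j·C(6,8-j)·1^(8-j) for j from 2 to 8.
= 36 + (-504) + 1890 + (-2520) + 1260 + (-216) + 9 = -45.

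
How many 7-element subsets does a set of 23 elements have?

C(23,7) = (23·22·21·20·19·18·17) / 7! = 1235591280 / 5040 = 245157.

245157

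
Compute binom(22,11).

C(22,11) = (22·21·20·19·18·17·16·15·14·13·12) / 11! = 28158588057600 / 39916800 = 705432.

705432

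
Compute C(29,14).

C(29,14) = (29·28·27·26·25·24·23·22·21·20·19·18·17·16) / 14! = 6761440164390912000 / 87178291200 = 77558760.

77558760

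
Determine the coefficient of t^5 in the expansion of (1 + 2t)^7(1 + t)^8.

18732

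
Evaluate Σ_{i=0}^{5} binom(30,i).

1 + 30 + 435 + 4060 + 27405 + 142506 = 174437.

174437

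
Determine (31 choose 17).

C(31,17) = C(31,14) by symmetry.
C(31,14) = (31·30·29·28·27·26·25·24·23·22·21·20·19·18) / 14! = 23118159385601280000 / 87178291200 = 265182525.

265182525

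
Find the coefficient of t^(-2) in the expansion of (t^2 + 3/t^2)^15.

42220035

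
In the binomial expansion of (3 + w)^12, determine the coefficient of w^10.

594

The general term is C(12,j)·(3)^j·(w)^(12-j); the w^10 term has j = 2.
C(12,2) = 66.
Coefficient = C(12,2) · 3^2 = 66 · 9 = 594.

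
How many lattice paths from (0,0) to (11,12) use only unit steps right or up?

1352078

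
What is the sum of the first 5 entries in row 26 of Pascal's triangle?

17902

1 + 26 + 325 + 2600 + 14950 = 17902.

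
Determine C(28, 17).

21474180

C(28,17) = C(28,11) by symmetry.
C(28,11) = (28·27·26·25·24·23·22·21·20·19·18) / 11! = 857180548224000 / 39916800 = 21474180.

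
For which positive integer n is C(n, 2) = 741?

n(n−1)/2 = 741 ⇒ n(n−1) = 1482. Since 39·38 = 1482, n = 39.

39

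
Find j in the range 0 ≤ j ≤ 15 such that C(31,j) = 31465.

4

C(31,j) increases on 0 ≤ j ≤ 15. C(31,3) = 4495 and C(31,4) = 31465, so j = 4.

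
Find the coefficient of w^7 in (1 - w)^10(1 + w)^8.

Coefficient of w^7 = Σ_{j} C(10,j)·(-1)^j·C(8,7-j)·1^(7-j) for j from 0 to 7.
= 8 + (-280) + 2520 + (-8400) + 11760 + (-7056) + 1680 + (-120) = 112.

112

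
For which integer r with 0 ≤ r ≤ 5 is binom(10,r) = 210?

C(10,r) increases on 0 ≤ r ≤ 5. C(10,3) = 120 and C(10,4) = 210, so r = 4.

4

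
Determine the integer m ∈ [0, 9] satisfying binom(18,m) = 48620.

9

C(18,m) increases on 0 ≤ m ≤ 9. C(18,8) = 43758 and C(18,9) = 48620, so m = 9.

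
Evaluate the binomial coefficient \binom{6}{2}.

15

C(6,2) = (6·5) / 2! = 30 / 2 = 15.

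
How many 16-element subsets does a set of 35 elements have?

4059928950

C(35,16) = (35·34·33·32·31·30·29·28·27·26·25·24·23·22·21·20) / 16! = 84945040381058457600000 / 20922789888000 = 4059928950.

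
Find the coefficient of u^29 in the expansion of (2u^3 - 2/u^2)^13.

General term: C(13,j)·(2u^3)^j·(-2/u^2)^(13-j), with u-exponent 3j − 2(13−j) = 5j − 26.
Set 5j − 26 = 29: j = 11.
C(13,11) = 78; 2^11 = 2048; (-2)^2 = 4.
Coefficient = 78 · 2048 · 4 = 638976.

638976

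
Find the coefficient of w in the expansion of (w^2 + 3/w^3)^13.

312741

General term: C(13,j)·(w^2)^j·(3/w^3)^(13-j), with w-exponent 2j − 3(13−j) = 5j − 39.
Set 5j − 39 = 1: j = 8.
C(13,8) = 1287; 1^8 = 1; 3^5 = 243.
Coefficient = 1287 · 1 · 243 = 312741.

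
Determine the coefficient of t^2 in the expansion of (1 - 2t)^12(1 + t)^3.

Coefficient of t^2 = Σ_{j} C(12,j)·(-2)^j·C(3,2-j)·1^(2-j) for j from 0 to 2.
= 3 + (-72) + 264 = 195.

195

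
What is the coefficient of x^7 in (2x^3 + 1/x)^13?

General term: C(13,j)·(2x^3)^j·(1/x)^(13-j), with x-exponent 3j − 1(13−j) = 4j − 13.
Set 4j − 13 = 7: j = 5.
C(13,5) = 1287; 2^5 = 32; 1^8 = 1.
Coefficient = 1287 · 32 · 1 = 41184.

41184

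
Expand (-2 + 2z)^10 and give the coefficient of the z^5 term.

-258048

The general term is C(10,j)·(-2)^j·(2z)^(10-j); the z^5 term has j = 5.
C(10,5) = 252.
Coefficient = C(10,5) · (-2)^5 · 2^5 = 252 · (-32) · 32 = -258048.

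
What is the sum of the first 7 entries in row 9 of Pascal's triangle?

466

1 + 9 + 36 + 84 + 126 + 126 + 84 = 466.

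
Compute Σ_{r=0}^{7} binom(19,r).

1 + 19 + 171 + 969 + 3876 + 11628 + 27132 + 50388 = 94184.

94184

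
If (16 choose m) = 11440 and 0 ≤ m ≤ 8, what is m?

7

C(16,m) increases on 0 ≤ m ≤ 8. C(16,6) = 8008 and C(16,7) = 11440, so m = 7.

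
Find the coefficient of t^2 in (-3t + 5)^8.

3937500

The general term is C(8,j)·(-3t)^j·(5)^(8-j); the t^2 term has j = 2.
C(8,2) = 28.
Coefficient = C(8,2) · (-3)^2 · 5^6 = 28 · 9 · 15625 = 3937500.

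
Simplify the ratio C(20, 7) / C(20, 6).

C(n,k+1)/C(n,k) = (n−k)/(k+1) = (20−6)/(6+1) = 14/7 = 2.

2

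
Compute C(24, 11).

2496144

C(24,11) = (24·23·22·21·20·19·18·17·16·15·14) / 11! = 99638080819200 / 39916800 = 2496144.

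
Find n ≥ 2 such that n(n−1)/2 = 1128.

n(n−1)/2 = 1128 ⇒ n(n−1) = 2256. Since 48·47 = 2256, n = 48.

48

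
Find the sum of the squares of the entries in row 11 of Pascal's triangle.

705432

Σ C(11,j)² is the coefficient of x^11 in (1+x)^11(1+x)^11 = (1+x)^22, i.e. C(22,11) = 705432.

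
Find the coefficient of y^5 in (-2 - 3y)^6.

The general term is C(6,j)·(-2)^j·(-3y)^(6-j); the y^5 term has j = 1.
C(6,1) = 6.
Coefficient = C(6,1) · (-2)^1 · (-3)^5 = 6 · (-2) · (-243) = 2916.

2916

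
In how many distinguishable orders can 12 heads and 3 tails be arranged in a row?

455

Choose positions for the heads: C(15,12) = 455.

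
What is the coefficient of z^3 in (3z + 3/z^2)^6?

General term: C(6,j)·(3z)^j·(3/z^2)^(6-j), with z-exponent 1j − 2(6−j) = 3j − 12.
Set 3j − 12 = 3: j = 5.
C(6,5) = 6; 3^5 = 243; 3^1 = 3.
Coefficient = 6 · 243 · 3 = 4374.

4374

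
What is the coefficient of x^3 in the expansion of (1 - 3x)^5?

The general term is C(5,j)·(1)^j·(-3x)^(5-j); the x^3 term has j = 2.
C(5,2) = 10.
Coefficient = C(5,2) · (-3)^3 = 10 · (-27) = -270.

-270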